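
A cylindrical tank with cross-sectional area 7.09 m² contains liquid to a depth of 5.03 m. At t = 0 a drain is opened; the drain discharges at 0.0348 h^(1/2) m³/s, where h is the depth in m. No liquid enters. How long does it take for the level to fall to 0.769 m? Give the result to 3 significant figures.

With no inflow, A dh/dt = −0.0348 √h.
This is separable: 2 d(√h)/dt = −0.0348/A, so √h = √h₀ − (0.0348/(2A)) t.
t = 2A(√h₀ − √h)/0.0348 = 2·7.09·(√5.03 − √0.769)/0.0348
  = 14.180 × (2.2428 − 0.87693) / 0.0348 = 556.54 s.

557 s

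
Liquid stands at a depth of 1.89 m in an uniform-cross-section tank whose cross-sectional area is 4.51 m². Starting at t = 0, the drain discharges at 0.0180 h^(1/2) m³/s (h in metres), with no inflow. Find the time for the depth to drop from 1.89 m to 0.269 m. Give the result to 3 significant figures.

With no inflow, A dh/dt = −0.0180 √h.
∫ h^(−1/2) dh = −(0.0180/A) ∫ dt, giving 2√h = 2√h₀ − (0.0180/A) t.
t = 2A(√h₀ − √h)/0.0180 = 2·4.51·(√1.89 − √0.269)/0.0180
  = 9.0200 × (1.3748 − 0.51865) / 0.0180 = 429.01 s.

429 s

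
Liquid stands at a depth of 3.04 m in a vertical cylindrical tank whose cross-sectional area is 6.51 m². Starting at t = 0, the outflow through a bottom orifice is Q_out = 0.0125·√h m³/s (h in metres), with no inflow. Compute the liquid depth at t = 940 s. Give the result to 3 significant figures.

With no inflow, A dh/dt = −0.0125 √h.
∫ h^(−1/2) dh = −(0.0125/A) ∫ dt, giving 2√h = 2√h₀ − (0.0125/A) t.
√h = √3.04 − 0.0125·940/(2·6.51) = 1.7436 − 0.90246 = 0.84110.
h = 0.84110² = 0.70745 m.

0.707 m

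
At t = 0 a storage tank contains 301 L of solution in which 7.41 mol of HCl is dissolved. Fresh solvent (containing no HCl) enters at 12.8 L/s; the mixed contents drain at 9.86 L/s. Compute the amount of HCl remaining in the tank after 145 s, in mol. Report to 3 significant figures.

0.384 mol

Let m(t) be the amount of HCl. Volume: V(t) = V₀ + (Q_in − Q_out) t = 301 + 2.9400 t; V(145) = 727.30 L.
Species balance (pure solvent in): dm/dt = −Q_out · m/V(t).
dm/m = −Q_out dt/(V₀ + 2.9400 t); integrating gives ln(m/m₀) = −(Q_out/(Q_in−Q_out)) ln(V/V₀).
m = m₀ (V₀/V)^(Q_out/(Q_in−Q_out)) = 7.41 × (301/727.30)^(3.3537) = 0.38445 mol.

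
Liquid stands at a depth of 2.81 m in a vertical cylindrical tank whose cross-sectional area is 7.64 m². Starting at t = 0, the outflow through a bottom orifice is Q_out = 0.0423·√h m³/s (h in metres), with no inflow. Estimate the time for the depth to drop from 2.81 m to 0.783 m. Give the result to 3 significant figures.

286 s

With no inflow, A dh/dt = −0.0423 √h.
This is separable: 2 d(√h)/dt = −0.0423/A, so √h = √h₀ − (0.0423/(2A)) t.
t = 2A(√h₀ − √h)/0.0423 = 2·7.64·(√2.81 − √0.783)/0.0423
  = 15.280 × (1.6763 − 0.88487) / 0.0423 = 285.89 s.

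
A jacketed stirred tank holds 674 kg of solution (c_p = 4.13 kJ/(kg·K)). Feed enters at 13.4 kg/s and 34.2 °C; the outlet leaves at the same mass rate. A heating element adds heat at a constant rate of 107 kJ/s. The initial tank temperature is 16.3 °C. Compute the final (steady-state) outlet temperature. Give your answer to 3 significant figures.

36.1 °C

M c_p dT/dt = ṁ c_p (T_in − T) + Q̇.
At steady state dT/dt = 0 ⇒ T_ss = T_in + Q̇/(ṁ c_p) = 34.2 + 107/(13.4·4.13) = 36.133 °C.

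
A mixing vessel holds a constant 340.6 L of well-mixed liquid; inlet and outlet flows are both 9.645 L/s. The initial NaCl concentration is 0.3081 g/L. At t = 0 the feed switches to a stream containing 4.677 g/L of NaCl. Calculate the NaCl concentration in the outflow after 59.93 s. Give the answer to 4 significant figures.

Unsteady species balance (constant V, well mixed): V dC/dt = Q(C_in − C).
Rewrite as dC/dt + C/τ = C_in/τ, τ = V/Q = 35.3136 s.
C approaches C_in exponentially: C(t) = C_in + (C₀ − C_in) e^(−t/τ).
C(59.93) = 4.677 + (0.3081 − 4.677)·e^(−59.93/35.3136) = 4.677 + (-4.36890)·0.183218 = 3.87654 g/L.

3.877 g/L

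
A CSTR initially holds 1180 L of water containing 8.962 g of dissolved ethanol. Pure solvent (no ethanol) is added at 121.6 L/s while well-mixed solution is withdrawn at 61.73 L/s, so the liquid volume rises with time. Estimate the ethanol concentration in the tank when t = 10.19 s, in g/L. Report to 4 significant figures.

Total volume: dV/dt = Q_in − Q_out = 59.8700 L/s, so V(t) = 1180 + 59.8700 t and V(10.19) = 1790.08 L.
No ethanol enters, so dm/dt = −Q_out · (m/V).
dm/m = −Q_out dt/(V₀ + 59.8700 t); integrating gives ln(m/m₀) = −(Q_out/(Q_in−Q_out)) ln(V/V₀).
m = m₀ (V₀/V)^(Q_out/(Q_in−Q_out)) = 8.962 × (1180/1790.08)^(1.03107) = 5.83167 g.
C = m/V = 5.83167/1790.08 = 0.00325778 g/L.

0.003258 g/L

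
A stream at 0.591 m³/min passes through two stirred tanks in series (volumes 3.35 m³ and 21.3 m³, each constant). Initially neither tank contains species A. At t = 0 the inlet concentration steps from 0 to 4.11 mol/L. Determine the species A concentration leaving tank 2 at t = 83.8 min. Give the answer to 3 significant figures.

3.63 mol/L

Time constants: τᵢ = Vᵢ/Q for each well-mixed tank.
τ₁ = 3.35/0.591 = 5.6684 min; τ₂ = 21.3/0.591 = 36.041 min.
Solving the cascade with C₁(0)=C₂(0)=0 gives C₂(t) = C_in[1 − (τ₁ e^(−t/τ₁) − τ₂ e^(−t/τ₂))/(τ₁ − τ₂)].
At t = 83.8: e^(−t/τ₁) = 3.7972e-07, e^(−t/τ₂) = 0.097768.
C₂ = 4.11·[1 − (5.6684·3.7972e-07 − 36.041·0.097768)/(-30.372)] = 4.11·0.88399 = 3.6332 mol/L.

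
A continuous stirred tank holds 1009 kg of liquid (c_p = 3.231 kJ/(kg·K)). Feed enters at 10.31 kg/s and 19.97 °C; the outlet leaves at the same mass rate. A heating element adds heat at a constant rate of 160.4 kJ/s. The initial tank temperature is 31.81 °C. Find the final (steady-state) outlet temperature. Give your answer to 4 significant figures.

M c_p dT/dt = ṁ c_p (T_in − T) + Q̇.
At steady state dT/dt = 0 ⇒ T_ss = T_in + Q̇/(ṁ c_p) = 19.97 + 160.4/(10.31·3.231) = 24.7851 °C.

24.79 °C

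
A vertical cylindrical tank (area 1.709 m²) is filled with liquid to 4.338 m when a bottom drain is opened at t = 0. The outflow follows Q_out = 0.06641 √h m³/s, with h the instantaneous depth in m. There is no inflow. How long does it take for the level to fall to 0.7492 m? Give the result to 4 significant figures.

A dh/dt = −Q_out = −0.06641 √h.
∫ h^(−1/2) dh = −(0.06641/A) ∫ dt, giving 2√h = 2√h₀ − (0.06641/A) t.
t = 2A(√h₀ − √h)/0.06641 = 2·1.709·(√4.338 − √0.7492)/0.06641
  = 3.41800 × (2.08279 − 0.865563) / 0.06641 = 62.6482 s.

62.65 s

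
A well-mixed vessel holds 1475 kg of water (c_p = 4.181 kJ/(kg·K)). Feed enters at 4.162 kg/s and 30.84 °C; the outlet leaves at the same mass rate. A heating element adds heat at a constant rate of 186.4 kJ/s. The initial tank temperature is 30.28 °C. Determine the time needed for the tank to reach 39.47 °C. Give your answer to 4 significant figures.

598.6 s

Heat balance on the well-mixed liquid: M c_p dT/dt = ṁ c_p (T_in − T) + 186.4.
τ = M/ṁ = 354.397 s; T_ss = T_in + Q̇/(ṁ c_p) = 41.5518 °C.
T(t) = T_ss + (T₀ − T_ss) e^(−t/τ). Set T = 39.47:
e^(−t/τ) = (39.47 − 41.5518)/(30.28 − 41.5518) = 0.184693
t = −354.397 · ln(0.184693) = 598.597 s.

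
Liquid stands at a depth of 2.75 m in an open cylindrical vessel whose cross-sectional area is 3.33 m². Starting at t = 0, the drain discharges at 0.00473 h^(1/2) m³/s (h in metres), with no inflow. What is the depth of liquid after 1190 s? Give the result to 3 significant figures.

A dh/dt = −Q_out = −0.00473 √h.
This is separable: 2 d(√h)/dt = −0.00473/A, so √h = √h₀ − (0.00473/(2A)) t.
√h = √2.75 − 0.00473·1190/(2·3.33) = 1.6583 − 0.84515 = 0.81316.
h = 0.81316² = 0.66123 m.

0.661 m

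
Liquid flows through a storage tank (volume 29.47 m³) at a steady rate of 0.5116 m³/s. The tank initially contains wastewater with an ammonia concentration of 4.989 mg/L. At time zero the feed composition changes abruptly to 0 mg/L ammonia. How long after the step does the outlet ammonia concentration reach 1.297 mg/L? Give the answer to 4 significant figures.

Species balance on the tank: V dC/dt = Q(C_in − C), so τ = V/Q = 57.6036 s.
C(t) = C_in + (C₀ − C_in) e^(−t/τ). Set C = 1.297 and solve for t:
e^(−t/τ) = (C − C_in)/(C₀ − C_in) = (1.297 − 0)/(4.989 − 0) = 0.259972
t = −τ ln(…) = 57.6036 × 1.34718 = 77.6025 s.

77.60 s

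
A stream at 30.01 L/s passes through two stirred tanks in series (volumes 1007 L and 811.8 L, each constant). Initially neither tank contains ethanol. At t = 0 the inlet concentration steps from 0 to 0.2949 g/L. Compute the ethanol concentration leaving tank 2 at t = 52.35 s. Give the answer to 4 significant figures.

0.1523 g/L

Each tank obeys Vᵢ dCᵢ/dt = Q(Cᵢ₋₁ − Cᵢ), so τᵢ = Vᵢ/Q.
τ₁ = 1007/30.01 = 33.5555 s; τ₂ = 811.8/30.01 = 27.0510 s.
Tank 1: C₁ = C_in(1 − e^(−t/τ₁)). Tank 2 (τ₁ ≠ τ₂): C₂ = C_in[1 − (τ₁ e^(−t/τ₁) − τ₂ e^(−t/τ₂))/(τ₁ − τ₂)].
At t = 52.35: e^(−t/τ₁) = 0.210114, e^(−t/τ₂) = 0.144390.
C₂ = 0.2949·[1 − (33.5555·0.210114 − 27.0510·0.144390)/(6.50450)] = 0.2949·0.516551 = 0.152331 g/L.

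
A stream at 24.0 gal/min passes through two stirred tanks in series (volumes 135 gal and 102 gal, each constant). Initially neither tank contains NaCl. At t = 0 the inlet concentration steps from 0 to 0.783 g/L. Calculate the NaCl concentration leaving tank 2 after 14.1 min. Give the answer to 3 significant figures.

0.610 g/L

Time constants: τᵢ = Vᵢ/Q for each well-mixed tank.
τ₁ = 135/24.0 = 5.6250 min; τ₂ = 102/24.0 = 4.2500 min.
Tank 1: C₁ = C_in(1 − e^(−t/τ₁)). Tank 2 (τ₁ ≠ τ₂): C₂ = C_in[1 − (τ₁ e^(−t/τ₁) − τ₂ e^(−t/τ₂))/(τ₁ − τ₂)].
At t = 14.1: e^(−t/τ₁) = 0.081540, e^(−t/τ₂) = 0.036238.
C₂ = 0.783·[1 − (5.6250·0.081540 − 4.2500·0.036238)/(1.3750)] = 0.783·0.77844 = 0.60952 g/L.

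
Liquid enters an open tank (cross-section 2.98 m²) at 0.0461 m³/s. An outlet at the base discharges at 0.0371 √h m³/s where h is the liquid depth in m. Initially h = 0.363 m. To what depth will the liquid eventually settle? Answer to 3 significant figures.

1.54 m

A dh/dt = Q_in − 0.0371 √h. Steady state requires inflow = outflow:
Q_in = 0.0371 √h_ss ⇒ √h_ss = 0.0461/0.0371 = 1.2426.
h_ss = 1.2426² = 1.5440 m. (Since h₀ = 0.363 m < h_ss, the level will rise toward this value.)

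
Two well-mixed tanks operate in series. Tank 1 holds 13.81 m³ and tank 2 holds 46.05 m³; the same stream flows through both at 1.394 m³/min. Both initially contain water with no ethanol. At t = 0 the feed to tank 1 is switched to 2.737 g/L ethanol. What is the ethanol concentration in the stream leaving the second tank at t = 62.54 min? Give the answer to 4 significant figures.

Each tank obeys Vᵢ dCᵢ/dt = Q(Cᵢ₋₁ − Cᵢ), so τᵢ = Vᵢ/Q.
τ₁ = 13.81/1.394 = 9.90674 min; τ₂ = 46.05/1.394 = 33.0344 min.
Solving the cascade with C₁(0)=C₂(0)=0 gives C₂(t) = C_in[1 − (τ₁ e^(−t/τ₁) − τ₂ e^(−t/τ₂))/(τ₁ − τ₂)].
At t = 62.54: e^(−t/τ₁) = 0.00181282, e^(−t/τ₂) = 0.150593.
C₂ = 2.737·[1 − (9.90674·0.00181282 − 33.0344·0.150593)/(-23.1277)] = 2.737·0.785677 = 2.15040 g/L.

2.150 g/L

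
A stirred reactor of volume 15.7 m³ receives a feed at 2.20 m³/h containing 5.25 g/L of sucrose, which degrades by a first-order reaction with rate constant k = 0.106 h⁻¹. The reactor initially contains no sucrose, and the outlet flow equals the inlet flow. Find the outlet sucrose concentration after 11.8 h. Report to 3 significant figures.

2.83 g/L

Accumulation = in − out − consumed: V dC/dt = Q C_in − Q C − k V C.
This is linear with rate a = Q/V + k = 0.24613 h⁻¹.
C_ss = Q C_in/(Q + kV) = 2.9890 g/L; C(t) = C_ss + (C₀ − C_ss) e^(−a t).
C(11.8) = 2.9890 + (-2.9890)·e^(−0.24613·11.8) = 2.9890 + (-2.9890)·0.054787 = 2.8252 g/L.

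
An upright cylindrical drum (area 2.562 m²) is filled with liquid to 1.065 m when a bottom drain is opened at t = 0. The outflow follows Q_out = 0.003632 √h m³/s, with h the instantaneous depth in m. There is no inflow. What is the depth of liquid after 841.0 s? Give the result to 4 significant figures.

With no inflow, A dh/dt = −0.003632 √h.
This is separable: 2 d(√h)/dt = −0.003632/A, so √h = √h₀ − (0.003632/(2A)) t.
√h = √1.065 − 0.003632·841.0/(2·2.562) = 1.03199 − 0.596119 = 0.435870.
h = 0.435870² = 0.189982 m.

0.1900 m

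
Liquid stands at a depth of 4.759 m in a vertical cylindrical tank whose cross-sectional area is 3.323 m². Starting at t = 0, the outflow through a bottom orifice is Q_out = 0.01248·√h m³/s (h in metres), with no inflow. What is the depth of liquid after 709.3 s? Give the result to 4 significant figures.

0.7218 m

Unsteady balance on liquid volume: A dh/dt = −0.01248 √h.
∫ h^(−1/2) dh = −(0.01248/A) ∫ dt, giving 2√h = 2√h₀ − (0.01248/A) t.
√h = √4.759 − 0.01248·709.3/(2·3.323) = 2.18151 − 1.33194 = 0.849575.
h = 0.849575² = 0.721777 m.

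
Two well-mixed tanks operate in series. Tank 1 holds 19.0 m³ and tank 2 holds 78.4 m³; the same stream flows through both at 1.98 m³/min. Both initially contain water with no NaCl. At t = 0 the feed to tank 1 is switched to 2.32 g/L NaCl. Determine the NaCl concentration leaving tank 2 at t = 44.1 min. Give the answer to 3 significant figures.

1.32 g/L

Each tank obeys Vᵢ dCᵢ/dt = Q(Cᵢ₋₁ − Cᵢ), so τᵢ = Vᵢ/Q.
τ₁ = 19.0/1.98 = 9.5960 min; τ₂ = 78.4/1.98 = 39.596 min.
Tank 1: C₁ = C_in(1 − e^(−t/τ₁)). Tank 2 (τ₁ ≠ τ₂): C₂ = C_in[1 − (τ₁ e^(−t/τ₁) − τ₂ e^(−t/τ₂))/(τ₁ − τ₂)].
At t = 44.1: e^(−t/τ₁) = 0.010095, e^(−t/τ₂) = 0.32833.
C₂ = 2.32·[1 − (9.5960·0.010095 − 39.596·0.32833)/(-30.000)] = 2.32·0.56988 = 1.3221 g/L.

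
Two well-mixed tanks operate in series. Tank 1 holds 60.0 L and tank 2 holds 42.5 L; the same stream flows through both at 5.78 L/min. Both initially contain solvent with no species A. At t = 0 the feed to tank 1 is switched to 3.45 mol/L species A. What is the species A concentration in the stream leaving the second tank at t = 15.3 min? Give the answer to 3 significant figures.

Each tank obeys Vᵢ dCᵢ/dt = Q(Cᵢ₋₁ − Cᵢ), so τᵢ = Vᵢ/Q.
τ₁ = 60.0/5.78 = 10.381 min; τ₂ = 42.5/5.78 = 7.3529 min.
Solving the cascade with C₁(0)=C₂(0)=0 gives C₂(t) = C_in[1 − (τ₁ e^(−t/τ₁) − τ₂ e^(−t/τ₂))/(τ₁ − τ₂)].
At t = 15.3: e^(−t/τ₁) = 0.22903, e^(−t/τ₂) = 0.12483.
C₂ = 3.45·[1 − (10.381·0.22903 − 7.3529·0.12483)/(3.0277)] = 3.45·0.51791 = 1.7868 mol/L.

1.79 mol/L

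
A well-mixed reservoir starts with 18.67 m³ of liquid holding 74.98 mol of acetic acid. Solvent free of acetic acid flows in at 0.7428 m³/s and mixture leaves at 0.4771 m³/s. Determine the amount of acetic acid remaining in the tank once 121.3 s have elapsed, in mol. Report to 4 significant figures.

Let m(t) be the amount of acetic acid. Volume: V(t) = V₀ + (Q_in − Q_out) t = 18.67 + 0.265700 t; V(121.3) = 50.8994 m³.
No acetic acid enters, so dm/dt = −Q_out · (m/V).
Separate: dm/m = −Q_out dt/V(t) ⇒ ln(m/m₀) = −(Q_out/(Q_in−Q_out)) ln(V/V₀).
m = m₀ (V₀/V)^(Q_out/(Q_in−Q_out)) = 74.98 × (18.67/50.8994)^(1.79563) = 12.3829 mol.

12.38 mol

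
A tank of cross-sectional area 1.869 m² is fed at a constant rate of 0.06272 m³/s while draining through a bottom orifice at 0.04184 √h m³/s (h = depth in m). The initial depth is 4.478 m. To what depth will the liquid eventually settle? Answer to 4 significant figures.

2.247 m

A dh/dt = Q_in − 0.04184 √h. Steady state requires inflow = outflow:
Q_in = 0.04184 √h_ss ⇒ √h_ss = 0.06272/0.04184 = 1.49904.
h_ss = 1.49904² = 2.24713 m. (Since h₀ = 4.478 m > h_ss, the level will fall toward this value.)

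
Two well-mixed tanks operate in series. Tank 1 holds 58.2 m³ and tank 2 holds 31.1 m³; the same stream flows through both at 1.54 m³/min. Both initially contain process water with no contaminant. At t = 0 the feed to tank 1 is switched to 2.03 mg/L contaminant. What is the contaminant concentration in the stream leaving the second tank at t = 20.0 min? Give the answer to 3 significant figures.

Time constants: τᵢ = Vᵢ/Q for each well-mixed tank.
τ₁ = 58.2/1.54 = 37.792 min; τ₂ = 31.1/1.54 = 20.195 min.
Solving the cascade with C₁(0)=C₂(0)=0 gives C₂(t) = C_in[1 − (τ₁ e^(−t/τ₁) − τ₂ e^(−t/τ₂))/(τ₁ − τ₂)].
At t = 20.0: e^(−t/τ₁) = 0.58907, e^(−t/τ₂) = 0.37145.
C₂ = 2.03·[1 − (37.792·0.58907 − 20.195·0.37145)/(17.597)] = 2.03·0.16118 = 0.32720 mg/L.

0.327 mg/L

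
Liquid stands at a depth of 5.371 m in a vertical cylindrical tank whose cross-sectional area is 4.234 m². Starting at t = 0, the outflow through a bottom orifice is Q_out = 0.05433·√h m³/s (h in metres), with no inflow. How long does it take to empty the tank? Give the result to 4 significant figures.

361.2 s

Mass balance (ρ constant): A dh/dt = −0.05433 √h.
This is separable: 2 d(√h)/dt = −0.05433/A, so √h = √h₀ − (0.05433/(2A)) t.
Set h = 0: 2√h₀ = (0.05433/A) t_empty ⇒ t_empty = 2A√h₀/0.05433.
t_empty = 2·4.234·√5.371/0.05433 = 8.46800·2.31754/0.05433 = 361.217 s.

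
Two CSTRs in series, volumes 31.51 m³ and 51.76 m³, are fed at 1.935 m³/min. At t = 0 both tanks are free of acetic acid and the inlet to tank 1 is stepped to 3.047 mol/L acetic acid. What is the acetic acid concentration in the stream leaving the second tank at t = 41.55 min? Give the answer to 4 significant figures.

Species balance on tank i: dCᵢ/dt = (Cᵢ₋₁ − Cᵢ)/τᵢ with τᵢ = Vᵢ/Q.
τ₁ = 31.51/1.935 = 16.2842 min; τ₂ = 51.76/1.935 = 26.7494 min.
Tank 1: C₁ = C_in(1 − e^(−t/τ₁)). Tank 2 (τ₁ ≠ τ₂): C₂ = C_in[1 − (τ₁ e^(−t/τ₁) − τ₂ e^(−t/τ₂))/(τ₁ − τ₂)].
At t = 41.55: e^(−t/τ₁) = 0.0779610, e^(−t/τ₂) = 0.211547.
C₂ = 3.047·[1 − (16.2842·0.0779610 − 26.7494·0.211547)/(-10.4651)] = 3.047·0.580587 = 1.76905 mol/L.

1.769 mol/L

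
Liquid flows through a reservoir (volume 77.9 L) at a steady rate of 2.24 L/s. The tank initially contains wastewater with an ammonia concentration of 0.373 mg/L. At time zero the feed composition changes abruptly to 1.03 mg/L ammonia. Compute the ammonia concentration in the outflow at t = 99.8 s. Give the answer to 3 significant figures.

0.993 mg/L

Transient balance on the dissolved component: V dC/dt = Q(C_in − C).
Time constant τ = V/Q = 77.9/2.24 = 34.777 s.
Solution: C(t) = C_in + (C₀ − C_in) e^(−t/τ).
C(99.8) = 1.03 + (0.373 − 1.03)·e^(−99.8/34.777) = 1.03 + (-0.65700)·0.056714 = 0.99274 mg/L.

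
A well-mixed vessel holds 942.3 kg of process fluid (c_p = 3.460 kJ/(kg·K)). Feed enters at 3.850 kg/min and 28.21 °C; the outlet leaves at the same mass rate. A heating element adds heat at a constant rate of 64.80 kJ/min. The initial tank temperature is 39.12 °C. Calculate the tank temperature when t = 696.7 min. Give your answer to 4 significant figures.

M c_p dT/dt = ṁ c_p (T_in − T) + Q̇.
Rearrange: dT/dt = (T_ss − T)/τ with τ = M/ṁ = 244.753 min and T_ss = T_in + Q̇/(ṁ c_p) = 33.0745 °C.
T approaches T_ss exponentially: T(t) = T_ss + (T₀ − T_ss) e^(−t/τ).
T(696.7) = 33.0745 + (6.04550)·e^(−696.7/244.753) = 33.0745 + (6.04550)·0.0580448 = 33.4254 °C.

33.43 °C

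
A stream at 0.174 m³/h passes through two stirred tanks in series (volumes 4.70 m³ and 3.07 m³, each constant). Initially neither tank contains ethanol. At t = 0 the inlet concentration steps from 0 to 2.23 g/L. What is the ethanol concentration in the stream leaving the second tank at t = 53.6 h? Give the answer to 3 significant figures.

1.55 g/L

Each tank obeys Vᵢ dCᵢ/dt = Q(Cᵢ₋₁ − Cᵢ), so τᵢ = Vᵢ/Q.
τ₁ = 4.70/0.174 = 27.011 h; τ₂ = 3.07/0.174 = 17.644 h.
Tank 1: C₁ = C_in(1 − e^(−t/τ₁)). Tank 2 (τ₁ ≠ τ₂): C₂ = C_in[1 − (τ₁ e^(−t/τ₁) − τ₂ e^(−t/τ₂))/(τ₁ − τ₂)].
At t = 53.6: e^(−t/τ₁) = 0.13747, e^(−t/τ₂) = 0.047935.
C₂ = 2.23·[1 − (27.011·0.13747 − 17.644·0.047935)/(9.3678)] = 2.23·0.69389 = 1.5474 g/L.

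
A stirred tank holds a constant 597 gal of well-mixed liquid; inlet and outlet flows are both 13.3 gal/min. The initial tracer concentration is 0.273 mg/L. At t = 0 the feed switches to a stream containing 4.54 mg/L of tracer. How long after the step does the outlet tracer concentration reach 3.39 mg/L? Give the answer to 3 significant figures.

Mass balance on the solute (V constant): V dC/dt = Q(C_in − C), so τ = V/Q = 44.887 min.
C(t) = C_in + (C₀ − C_in) e^(−t/τ). Set C = 3.39 and solve for t:
e^(−t/τ) = (C − C_in)/(C₀ − C_in) = (3.39 − 4.54)/(0.273 − 4.54) = 0.26951
t = −τ ln(…) = 44.887 × 1.3111 = 58.854 min.

58.9 min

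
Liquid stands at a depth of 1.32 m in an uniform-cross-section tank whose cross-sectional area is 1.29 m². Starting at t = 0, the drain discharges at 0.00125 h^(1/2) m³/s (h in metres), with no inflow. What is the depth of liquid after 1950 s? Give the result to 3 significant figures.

Unsteady balance on liquid volume: A dh/dt = −0.00125 √h.
Separate and integrate: 2(√h − √h₀) = −(0.00125/A) t.
√h = √1.32 − 0.00125·1950/(2·1.29) = 1.1489 − 0.94477 = 0.20415.
h = 0.20415² = 0.041675 m.

0.0417 m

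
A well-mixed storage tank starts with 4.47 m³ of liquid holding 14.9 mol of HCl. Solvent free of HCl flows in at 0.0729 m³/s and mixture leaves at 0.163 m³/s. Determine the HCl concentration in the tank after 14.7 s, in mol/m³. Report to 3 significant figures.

Total volume: dV/dt = Q_in − Q_out = -0.090100 m³/s, so V(t) = 4.47 − 0.090100 t and V(14.7) = 3.1455 m³.
Solute balance: dm/dt = 0 − Q_out C = −Q_out m/V(t).
dm/m = −Q_out dt/(V₀ − 0.090100 t); integrating gives ln(m/m₀) = −(Q_out/(Q_in−Q_out)) ln(V/V₀).
m = m₀ (V₀/V)^(Q_out/(Q_in−Q_out)) = 14.9 × (4.47/3.1455)^(-1.8091) = 7.8903 mol.
C = m/V = 7.8903/3.1455 = 2.5084 mol/m³.

2.51 mol/m³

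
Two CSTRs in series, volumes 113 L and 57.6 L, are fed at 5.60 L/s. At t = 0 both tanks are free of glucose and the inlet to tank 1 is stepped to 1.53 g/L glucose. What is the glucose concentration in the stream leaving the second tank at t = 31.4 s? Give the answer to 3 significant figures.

0.947 g/L

Species balance on tank i: dCᵢ/dt = (Cᵢ₋₁ − Cᵢ)/τᵢ with τᵢ = Vᵢ/Q.
τ₁ = 113/5.60 = 20.179 s; τ₂ = 57.6/5.60 = 10.286 s.
Tank 1: C₁ = C_in(1 − e^(−t/τ₁)). Tank 2 (τ₁ ≠ τ₂): C₂ = C_in[1 − (τ₁ e^(−t/τ₁) − τ₂ e^(−t/τ₂))/(τ₁ − τ₂)].
At t = 31.4: e^(−t/τ₁) = 0.21096, e^(−t/τ₂) = 0.047228.
C₂ = 1.53·[1 − (20.179·0.21096 − 10.286·0.047228)/(9.8929)] = 1.53·0.61881 = 0.94679 g/L.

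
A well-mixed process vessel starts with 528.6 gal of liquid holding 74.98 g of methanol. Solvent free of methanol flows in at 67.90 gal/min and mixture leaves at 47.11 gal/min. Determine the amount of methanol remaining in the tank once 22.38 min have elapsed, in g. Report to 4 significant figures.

Let m(t) be the amount of methanol. Volume: V(t) = V₀ + (Q_in − Q_out) t = 528.6 + 20.7900 t; V(22.38) = 993.880 gal.
Species balance (pure solvent in): dm/dt = −Q_out · m/V(t).
dm/m = −Q_out dt/(V₀ + 20.7900 t); integrating gives ln(m/m₀) = −(Q_out/(Q_in−Q_out)) ln(V/V₀).
m = m₀ (V₀/V)^(Q_out/(Q_in−Q_out)) = 74.98 × (528.6/993.880)^(2.26599) = 17.9306 g.

17.93 g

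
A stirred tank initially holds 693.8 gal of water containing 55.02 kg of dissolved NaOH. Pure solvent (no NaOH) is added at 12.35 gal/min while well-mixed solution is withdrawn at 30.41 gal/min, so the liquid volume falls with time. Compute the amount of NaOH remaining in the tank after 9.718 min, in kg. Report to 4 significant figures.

Let m(t) be the amount of NaOH. Volume: V(t) = V₀ + (Q_in − Q_out) t = 693.8 − 18.0600 t; V(9.718) = 518.293 gal.
Solute balance: dm/dt = 0 − Q_out C = −Q_out m/V(t).
dm/m = −Q_out dt/(V₀ − 18.0600 t); integrating gives ln(m/m₀) = −(Q_out/(Q_in−Q_out)) ln(V/V₀).
m = m₀ (V₀/V)^(Q_out/(Q_in−Q_out)) = 55.02 × (693.8/518.293)^(-1.68383) = 33.6704 kg.

33.67 kg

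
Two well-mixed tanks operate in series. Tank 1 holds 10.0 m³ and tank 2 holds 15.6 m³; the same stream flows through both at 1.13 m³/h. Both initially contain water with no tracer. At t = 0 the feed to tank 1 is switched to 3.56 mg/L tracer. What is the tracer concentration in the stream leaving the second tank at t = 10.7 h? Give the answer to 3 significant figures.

0.889 mg/L

Each tank obeys Vᵢ dCᵢ/dt = Q(Cᵢ₋₁ − Cᵢ), so τᵢ = Vᵢ/Q.
τ₁ = 10.0/1.13 = 8.8496 h; τ₂ = 15.6/1.13 = 13.805 h.
Tank 1: C₁ = C_in(1 − e^(−t/τ₁)). Tank 2 (τ₁ ≠ τ₂): C₂ = C_in[1 − (τ₁ e^(−t/τ₁) − τ₂ e^(−t/τ₂))/(τ₁ − τ₂)].
At t = 10.7: e^(−t/τ₁) = 0.29847, e^(−t/τ₂) = 0.46067.
C₂ = 3.56·[1 − (8.8496·0.29847 − 13.805·0.46067)/(-4.9558)] = 3.56·0.24967 = 0.88882 mg/L.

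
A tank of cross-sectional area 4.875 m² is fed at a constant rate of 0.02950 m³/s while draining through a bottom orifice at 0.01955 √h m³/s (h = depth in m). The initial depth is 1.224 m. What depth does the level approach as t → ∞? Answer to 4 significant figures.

2.277 m

Level balance: A dh/dt = 0.02950 − 0.01955 √h. Setting dh/dt = 0:
Q_in = 0.01955 √h_ss ⇒ √h_ss = 0.02950/0.01955 = 1.50895.
h_ss = 1.50895² = 2.27693 m. (Since h₀ = 1.224 m < h_ss, the level will rise toward this value.)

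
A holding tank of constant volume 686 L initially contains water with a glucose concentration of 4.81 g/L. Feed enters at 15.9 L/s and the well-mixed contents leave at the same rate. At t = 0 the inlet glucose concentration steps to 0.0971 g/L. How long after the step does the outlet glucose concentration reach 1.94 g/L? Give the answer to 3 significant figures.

Accumulation = in − out for the solute gives V dC/dt = Q(C_in − C), so τ = V/Q = 43.145 s.
C(t) = C_in + (C₀ − C_in) e^(−t/τ). Set C = 1.94 and solve for t:
e^(−t/τ) = (C − C_in)/(C₀ − C_in) = (1.94 − 0.0971)/(4.81 − 0.0971) = 0.39103
t = −τ ln(…) = 43.145 × 0.93896 = 40.511 s.

40.5 s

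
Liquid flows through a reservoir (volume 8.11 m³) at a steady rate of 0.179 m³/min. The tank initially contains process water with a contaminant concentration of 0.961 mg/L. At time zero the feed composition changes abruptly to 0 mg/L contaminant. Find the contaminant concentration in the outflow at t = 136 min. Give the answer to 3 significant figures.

0.0478 mg/L

Transient balance on the dissolved component: V dC/dt = Q(C_in − C).
So dC/dt = (C_in − C)/τ with τ = V/Q = 8.11/0.179 = 45.307 min.
This is linear first-order; C(t) = C_in + (C₀ − C_in) e^(−t/τ).
C(136) = 0 + (0.961 − 0)·e^(−136/45.307) = 0 + (0.96100)·0.049701 = 0.047763 mg/L.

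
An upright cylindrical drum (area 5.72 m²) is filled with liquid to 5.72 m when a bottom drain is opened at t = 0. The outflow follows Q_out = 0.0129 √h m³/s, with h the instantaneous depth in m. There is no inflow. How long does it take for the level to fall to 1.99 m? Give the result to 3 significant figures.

870 s

A dh/dt = −Q_out = −0.0129 √h.
Separate and integrate: 2(√h − √h₀) = −(0.0129/A) t.
t = 2A(√h₀ − √h)/0.0129 = 2·5.72·(√5.72 − √1.99)/0.0129
  = 11.440 × (2.3917 − 1.4107) / 0.0129 = 869.95 s.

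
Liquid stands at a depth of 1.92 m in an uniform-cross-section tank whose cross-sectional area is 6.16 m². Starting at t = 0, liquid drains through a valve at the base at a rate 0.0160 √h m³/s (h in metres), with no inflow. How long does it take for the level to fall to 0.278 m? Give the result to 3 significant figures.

661 s

Mass balance (ρ constant): A dh/dt = −0.0160 √h.
Separate and integrate: 2(√h − √h₀) = −(0.0160/A) t.
t = 2A(√h₀ − √h)/0.0160 = 2·6.16·(√1.92 − √0.278)/0.0160
  = 12.320 × (1.3856 − 0.52726) / 0.0160 = 660.96 s.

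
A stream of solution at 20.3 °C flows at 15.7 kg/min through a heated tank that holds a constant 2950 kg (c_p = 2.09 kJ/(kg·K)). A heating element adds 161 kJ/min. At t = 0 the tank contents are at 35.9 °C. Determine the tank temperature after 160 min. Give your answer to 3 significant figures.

29.8 °C

Energy balance: M c_p dT/dt = ṁ c_p (T_in − T) + 161.
τ = M/ṁ = 187.90 min; T_ss = T_in + Q̇/(ṁ c_p) = 20.3 + 161/(15.7·2.09) = 25.207 °C.
Integrating: T(t) = T_ss + (T₀ − T_ss) e^(−t/τ).
T(160) = 25.207 + (10.693)·e^(−160/187.90) = 25.207 + (10.693)·0.42676 = 29.770 °C.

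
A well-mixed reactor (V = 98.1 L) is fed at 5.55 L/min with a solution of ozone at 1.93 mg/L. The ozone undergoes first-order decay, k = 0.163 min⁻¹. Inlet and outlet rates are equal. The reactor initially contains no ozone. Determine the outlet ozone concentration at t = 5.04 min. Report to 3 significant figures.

0.333 mg/L

V dC/dt = Q(C_in − C) − k V C.
This is linear with rate a = Q/V + k = 0.21957 min⁻¹.
C_ss = Q C_in/(Q + kV) = 0.49728 mg/L; C(t) = C_ss + (C₀ − C_ss) e^(−a t).
C(5.04) = 0.49728 + (-0.49728)·e^(−0.21957·5.04) = 0.49728 + (-0.49728)·0.33066 = 0.33285 mg/L.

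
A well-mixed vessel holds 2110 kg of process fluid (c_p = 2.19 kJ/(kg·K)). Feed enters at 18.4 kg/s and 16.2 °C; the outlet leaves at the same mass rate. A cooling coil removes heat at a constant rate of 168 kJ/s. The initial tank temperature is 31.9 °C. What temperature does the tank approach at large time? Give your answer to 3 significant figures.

First-law balance (no shaft work): M c_p dT/dt = ṁ c_p (T_in − T) − 168.
At steady state dT/dt = 0 ⇒ T_ss = T_in − Q̇/(ṁ c_p) = 16.2 − 168/(18.4·2.19) = 12.031 °C.

12.0 °C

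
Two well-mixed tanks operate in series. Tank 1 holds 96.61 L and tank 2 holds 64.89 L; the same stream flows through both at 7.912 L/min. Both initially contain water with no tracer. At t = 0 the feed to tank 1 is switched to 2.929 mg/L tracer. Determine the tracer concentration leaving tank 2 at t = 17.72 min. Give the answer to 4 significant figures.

Time constants: τᵢ = Vᵢ/Q for each well-mixed tank.
τ₁ = 96.61/7.912 = 12.2106 min; τ₂ = 64.89/7.912 = 8.20147 min.
Solving the cascade with C₁(0)=C₂(0)=0 gives C₂(t) = C_in[1 − (τ₁ e^(−t/τ₁) − τ₂ e^(−t/τ₂))/(τ₁ − τ₂)].
At t = 17.72: e^(−t/τ₁) = 0.234288, e^(−t/τ₂) = 0.115257.
C₂ = 2.929·[1 − (12.2106·0.234288 − 8.20147·0.115257)/(4.00910)] = 2.929·0.522208 = 1.52955 mg/L.

1.530 mg/L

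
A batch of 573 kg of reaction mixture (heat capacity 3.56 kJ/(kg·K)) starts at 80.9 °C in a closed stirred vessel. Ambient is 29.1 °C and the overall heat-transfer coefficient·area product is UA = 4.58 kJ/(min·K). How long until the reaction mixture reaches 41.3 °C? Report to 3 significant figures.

644 min

First-law balance (no shaft work): M c_p dT/dt = −UA(T − T_amb).
τ = M c_p/UA = 445.39 min; T_ss = T_amb = 29.100 °C.
T(t) = T_ss + (T₀ − T_ss)e^(−t/τ); set T = 41.3:
t = −τ ln[(T − T_ss)/(T₀ − T_ss)] = −445.39 · ln(0.23552) = 644.01 min.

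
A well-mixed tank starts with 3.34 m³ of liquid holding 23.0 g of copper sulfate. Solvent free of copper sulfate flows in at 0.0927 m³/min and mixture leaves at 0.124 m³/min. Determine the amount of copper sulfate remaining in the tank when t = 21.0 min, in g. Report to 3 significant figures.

Let m(t) be the amount of copper sulfate. Volume: V(t) = V₀ + (Q_in − Q_out) t = 3.34 − 0.031300 t; V(21.0) = 2.6827 m³.
Species balance (pure solvent in): dm/dt = −Q_out · m/V(t).
Separate: dm/m = −Q_out dt/V(t) ⇒ ln(m/m₀) = −(Q_out/(Q_in−Q_out)) ln(V/V₀).
m = m₀ (V₀/V)^(Q_out/(Q_in−Q_out)) = 23.0 × (3.34/2.6827)^(-3.9617) = 9.6534 g.

9.65 g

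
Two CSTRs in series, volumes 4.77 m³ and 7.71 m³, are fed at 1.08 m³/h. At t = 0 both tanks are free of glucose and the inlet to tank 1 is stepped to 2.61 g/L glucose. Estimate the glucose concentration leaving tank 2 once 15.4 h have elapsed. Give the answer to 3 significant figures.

Species balance on tank i: dCᵢ/dt = (Cᵢ₋₁ − Cᵢ)/τᵢ with τᵢ = Vᵢ/Q.
τ₁ = 4.77/1.08 = 4.4167 h; τ₂ = 7.71/1.08 = 7.1389 h.
Tank 1: C₁ = C_in(1 − e^(−t/τ₁)). Tank 2 (τ₁ ≠ τ₂): C₂ = C_in[1 − (τ₁ e^(−t/τ₁) − τ₂ e^(−t/τ₂))/(τ₁ − τ₂)].
At t = 15.4: e^(−t/τ₁) = 0.030599, e^(−t/τ₂) = 0.11565.
C₂ = 2.61·[1 − (4.4167·0.030599 − 7.1389·0.11565)/(-2.7222)] = 2.61·0.74636 = 1.9480 g/L.

1.95 g/L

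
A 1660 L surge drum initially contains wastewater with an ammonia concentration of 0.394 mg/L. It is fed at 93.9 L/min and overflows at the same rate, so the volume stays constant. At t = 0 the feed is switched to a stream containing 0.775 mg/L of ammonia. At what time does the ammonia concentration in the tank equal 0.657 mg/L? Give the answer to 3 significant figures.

20.7 min

Species balance: V dC/dt = Q(C_in − C) ⇒ τ = V/Q = 17.678 min.
C(t) = C_in + (C₀ − C_in) e^(−t/τ). Set C = 0.657 and solve for t:
e^(−t/τ) = (C − C_in)/(C₀ − C_in) = (0.657 − 0.775)/(0.394 − 0.775) = 0.30971
t = −τ ln(…) = 17.678 × 1.1721 = 20.721 min.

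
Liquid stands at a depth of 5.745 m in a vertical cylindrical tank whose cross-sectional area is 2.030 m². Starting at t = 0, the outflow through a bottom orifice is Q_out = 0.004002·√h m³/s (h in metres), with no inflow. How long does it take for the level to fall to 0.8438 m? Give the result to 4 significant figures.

Mass balance (ρ constant): A dh/dt = −0.004002 √h.
Separate and integrate: 2(√h − √h₀) = −(0.004002/A) t.
t = 2A(√h₀ − √h)/0.004002 = 2·2.030·(√5.745 − √0.8438)/0.004002
  = 4.06000 × (2.39687 − 0.918586) / 0.004002 = 1499.71 s.

1500 s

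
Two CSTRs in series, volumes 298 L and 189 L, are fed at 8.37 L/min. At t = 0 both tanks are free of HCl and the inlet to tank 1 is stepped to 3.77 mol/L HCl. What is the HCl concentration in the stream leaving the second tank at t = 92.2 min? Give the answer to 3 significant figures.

3.11 mol/L

Time constants: τᵢ = Vᵢ/Q for each well-mixed tank.
τ₁ = 298/8.37 = 35.603 min; τ₂ = 189/8.37 = 22.581 min.
Solving the cascade with C₁(0)=C₂(0)=0 gives C₂(t) = C_in[1 − (τ₁ e^(−t/τ₁) − τ₂ e^(−t/τ₂))/(τ₁ − τ₂)].
At t = 92.2: e^(−t/τ₁) = 0.075047, e^(−t/τ₂) = 0.016854.
C₂ = 3.77·[1 − (35.603·0.075047 − 22.581·0.016854)/(13.023)] = 3.77·0.82405 = 3.1067 mol/L.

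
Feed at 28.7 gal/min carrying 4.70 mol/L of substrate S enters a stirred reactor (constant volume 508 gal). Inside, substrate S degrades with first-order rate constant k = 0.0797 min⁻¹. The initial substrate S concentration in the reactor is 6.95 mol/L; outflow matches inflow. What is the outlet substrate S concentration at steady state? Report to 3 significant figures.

1.95 mol/L

V dC/dt = Q(C_in − C) − k V C.
Steady state (dC/dt = 0): C_ss = Q C_in/(Q + kV) = C_in/(1 + kV/Q).
C_ss = 28.7·4.70/(28.7 + 0.0797·508) = 134.89/69.188 = 1.9496 mol/L.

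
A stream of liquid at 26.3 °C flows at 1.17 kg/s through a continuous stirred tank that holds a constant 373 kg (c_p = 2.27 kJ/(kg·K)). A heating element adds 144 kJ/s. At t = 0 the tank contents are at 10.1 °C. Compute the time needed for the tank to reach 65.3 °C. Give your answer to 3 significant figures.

488 s

M c_p dT/dt = ṁ c_p (T_in − T) + Q̇.
τ = M/ṁ = 318.80 s; T_ss = T_in + Q̇/(ṁ c_p) = 80.519 °C.
T(t) = T_ss + (T₀ − T_ss) e^(−t/τ). Set T = 65.3:
e^(−t/τ) = (65.3 − 80.519)/(10.1 − 80.519) = 0.21612
t = −318.80 · ln(0.21612) = 488.38 s.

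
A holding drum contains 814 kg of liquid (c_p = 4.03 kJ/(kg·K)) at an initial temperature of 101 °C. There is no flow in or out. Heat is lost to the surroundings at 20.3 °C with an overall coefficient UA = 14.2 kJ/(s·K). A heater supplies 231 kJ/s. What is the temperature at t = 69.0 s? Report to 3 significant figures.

Energy balance: M c_p dT/dt = −UA(T − T_amb) + Q̇.
dT/dt = (T_ss − T)/τ with T_ss = T_amb + Q̇/UA = 20.3 + 231/14.2 = 36.568 °C, τ = M c_p/UA = 814·4.03/14.2 = 231.02 s.
Integrating: T(t) = T_ss + (T₀ − T_ss) e^(−t/τ).
T(69.0) = 36.568 + (64.432)·0.74180 = 84.363 °C.

84.4 °C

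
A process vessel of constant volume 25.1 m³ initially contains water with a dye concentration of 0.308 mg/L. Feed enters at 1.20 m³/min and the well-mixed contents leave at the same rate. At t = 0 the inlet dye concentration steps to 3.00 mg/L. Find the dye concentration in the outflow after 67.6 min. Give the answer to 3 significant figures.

Unsteady species balance (constant V, well mixed): V dC/dt = Q(C_in − C).
Rewrite as dC/dt + C/τ = C_in/τ, τ = V/Q = 20.917 min.
Solution: C(t) = C_in + (C₀ − C_in) e^(−t/τ).
C(67.6) = 3.00 + (0.308 − 3.00)·e^(−67.6/20.917) = 3.00 + (-2.6920)·0.039483 = 2.8937 mg/L.

2.89 mg/L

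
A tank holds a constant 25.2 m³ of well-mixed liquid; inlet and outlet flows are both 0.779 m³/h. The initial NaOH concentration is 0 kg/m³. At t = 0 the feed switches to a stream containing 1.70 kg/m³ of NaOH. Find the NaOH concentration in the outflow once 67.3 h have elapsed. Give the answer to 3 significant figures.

1.49 kg/m³

Species balance on the tank: V dC/dt = Q(C_in − C).
So dC/dt = (C_in − C)/τ with τ = V/Q = 25.2/0.779 = 32.349 h.
C approaches C_in exponentially: C(t) = C_in + (C₀ − C_in) e^(−t/τ).
C(67.3) = 1.70 + (0 − 1.70)·e^(−67.3/32.349) = 1.70 + (-1.7000)·0.12488 = 1.4877 kg/m³.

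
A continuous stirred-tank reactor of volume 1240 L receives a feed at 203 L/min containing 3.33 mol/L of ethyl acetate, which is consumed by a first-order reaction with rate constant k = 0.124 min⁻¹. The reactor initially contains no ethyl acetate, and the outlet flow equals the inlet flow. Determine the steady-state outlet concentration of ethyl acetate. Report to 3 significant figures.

Accumulation = in − out − consumed: V dC/dt = Q C_in − Q C − k V C.
Steady state (dC/dt = 0): C_ss = Q C_in/(Q + kV) = C_in/(1 + kV/Q).
C_ss = 203·3.33/(203 + 0.124·1240) = 675.99/356.76 = 1.8948 mol/L.

1.89 mol/L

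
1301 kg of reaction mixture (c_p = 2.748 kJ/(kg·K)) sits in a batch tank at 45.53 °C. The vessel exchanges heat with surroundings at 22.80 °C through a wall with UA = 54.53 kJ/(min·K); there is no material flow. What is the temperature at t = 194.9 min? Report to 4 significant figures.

M c_p dT/dt = −UA(T − T_amb).
dT/dt = (T_ss − T)/τ with T_ss = T_amb = 22.8000 °C, τ = M c_p/UA = 1301·2.748/54.53 = 65.5630 min.
This is linear first-order; T(t) = T_ss + (T₀ − T_ss) e^(−t/τ).
T(194.9) = 22.8000 + (22.7300)·0.0511642 = 23.9630 °C.

23.96 °C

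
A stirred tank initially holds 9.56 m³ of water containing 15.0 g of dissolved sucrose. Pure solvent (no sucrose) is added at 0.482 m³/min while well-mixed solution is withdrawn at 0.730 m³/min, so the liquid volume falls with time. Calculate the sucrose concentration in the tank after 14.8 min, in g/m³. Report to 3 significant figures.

0.612 g/m³

Total volume: dV/dt = Q_in − Q_out = -0.24800 m³/min, so V(t) = 9.56 − 0.24800 t and V(14.8) = 5.8896 m³.
Solute balance: dm/dt = 0 − Q_out C = −Q_out m/V(t).
Separate: dm/m = −Q_out dt/V(t) ⇒ ln(m/m₀) = −(Q_out/(Q_in−Q_out)) ln(V/V₀).
m = m₀ (V₀/V)^(Q_out/(Q_in−Q_out)) = 15.0 × (9.56/5.8896)^(-2.9435) = 3.6045 g.
C = m/V = 3.6045/5.8896 = 0.61202 g/m³.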